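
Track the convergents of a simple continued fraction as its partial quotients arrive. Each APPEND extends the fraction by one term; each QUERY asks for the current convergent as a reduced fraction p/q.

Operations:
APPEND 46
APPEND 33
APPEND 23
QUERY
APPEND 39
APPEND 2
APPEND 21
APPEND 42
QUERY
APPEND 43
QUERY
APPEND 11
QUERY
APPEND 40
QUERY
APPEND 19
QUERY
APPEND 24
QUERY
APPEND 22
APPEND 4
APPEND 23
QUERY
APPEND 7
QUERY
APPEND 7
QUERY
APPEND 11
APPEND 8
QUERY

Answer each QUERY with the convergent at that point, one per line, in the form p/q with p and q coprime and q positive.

APPEND 46: p_0 = 46·1 + 0 = 46, q_0 = 46·0 + 1 = 1 → 46/1
APPEND 33: p_1 = 33·46 + 1 = 1519, q_1 = 33·1 + 0 = 33 → 1519/33
APPEND 23: p_2 = 23·1519 + 46 = 34983, q_2 = 23·33 + 1 = 760 → 34983/760
APPEND 39: p_3 = 39·34983 + 1519 = 1365856, q_3 = 39·760 + 33 = 29673 → 1365856/29673
APPEND 2: p_4 = 2·1365856 + 34983 = 2766695, q_4 = 2·29673 + 760 = 60106 → 2766695/60106
APPEND 21: p_5 = 21·2766695 + 1365856 = 59466451, q_5 = 21·60106 + 29673 = 1291899 → 59466451/1291899
APPEND 42: p_6 = 42·59466451 + 2766695 = 2500357637, q_6 = 42·1291899 + 60106 = 54319864 → 2500357637/54319864
APPEND 43: p_7 = 43·2500357637 + 59466451 = 107574844842, q_7 = 43·54319864 + 1291899 = 2337046051 → 107574844842/2337046051
APPEND 11: p_8 = 11·107574844842 + 2500357637 = 1185823650899, q_8 = 11·2337046051 + 54319864 = 25761826425 → 1185823650899/25761826425
APPEND 40: p_9 = 40·1185823650899 + 107574844842 = 47540520880802, q_9 = 40·25761826425 + 2337046051 = 1032810103051 → 47540520880802/1032810103051
APPEND 19: p_10 = 19·47540520880802 + 1185823650899 = 904455720386137, q_10 = 19·1032810103051 + 25761826425 = 19649153784394 → 904455720386137/19649153784394
APPEND 24: p_11 = 24·904455720386137 + 47540520880802 = 21754477810148090, q_11 = 24·19649153784394 + 1032810103051 = 472612500928507 → 21754477810148090/472612500928507
APPEND 22: p_12 = 22·21754477810148090 + 904455720386137 = 479502967543644117, q_12 = 22·472612500928507 + 19649153784394 = 10417124174211548 → 479502967543644117/10417124174211548
APPEND 4: p_13 = 4·479502967543644117 + 21754477810148090 = 1939766347984724558, q_13 = 4·10417124174211548 + 472612500928507 = 42141109197774699 → 1939766347984724558/42141109197774699
APPEND 23: p_14 = 23·1939766347984724558 + 479502967543644117 = 45094128971192308951, q_14 = 23·42141109197774699 + 10417124174211548 = 979662635723029625 → 45094128971192308951/979662635723029625
APPEND 7: p_15 = 7·45094128971192308951 + 1939766347984724558 = 317598669146330887215, q_15 = 7·979662635723029625 + 42141109197774699 = 6899779559258982074 → 317598669146330887215/6899779559258982074
APPEND 7: p_16 = 7·317598669146330887215 + 45094128971192308951 = 2268284812995508519456, q_16 = 7·6899779559258982074 + 979662635723029625 = 49278119550535904143 → 2268284812995508519456/49278119550535904143
APPEND 11: p_17 = 11·2268284812995508519456 + 317598669146330887215 = 25268731612096924601231, q_17 = 11·49278119550535904143 + 6899779559258982074 = 548959094615153927647 → 25268731612096924601231/548959094615153927647
APPEND 8: p_18 = 8·25268731612096924601231 + 2268284812995508519456 = 204418137709770905329304, q_18 = 8·548959094615153927647 + 49278119550535904143 = 4440950876471767325319 → 204418137709770905329304/4440950876471767325319

34983/760
2500357637/54319864
107574844842/2337046051
1185823650899/25761826425
47540520880802/1032810103051
904455720386137/19649153784394
21754477810148090/472612500928507
45094128971192308951/979662635723029625
317598669146330887215/6899779559258982074
2268284812995508519456/49278119550535904143
204418137709770905329304/4440950876471767325319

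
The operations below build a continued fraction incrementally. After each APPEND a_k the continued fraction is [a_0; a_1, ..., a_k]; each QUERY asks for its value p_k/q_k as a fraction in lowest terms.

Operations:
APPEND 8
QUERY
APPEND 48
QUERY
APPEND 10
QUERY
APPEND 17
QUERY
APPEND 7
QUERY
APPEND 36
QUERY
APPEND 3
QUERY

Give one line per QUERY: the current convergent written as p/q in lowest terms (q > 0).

APPEND 8: p_0 = 8·1 + 0 = 8, q_0 = 8·0 + 1 = 1 → 8/1
APPEND 48: p_1 = 48·8 + 1 = 385, q_1 = 48·1 + 0 = 48 → 385/48
APPEND 10: p_2 = 10·385 + 8 = 3858, q_2 = 10·48 + 1 = 481 → 3858/481
APPEND 17: p_3 = 17·3858 + 385 = 65971, q_3 = 17·481 + 48 = 8225 → 65971/8225
APPEND 7: p_4 = 7·65971 + 3858 = 465655, q_4 = 7·8225 + 481 = 58056 → 465655/58056
APPEND 36: p_5 = 36·465655 + 65971 = 16829551, q_5 = 36·58056 + 8225 = 2098241 → 16829551/2098241
APPEND 3: p_6 = 3·16829551 + 465655 = 50954308, q_6 = 3·2098241 + 58056 = 6352779 → 50954308/6352779

8/1
385/48
3858/481
65971/8225
465655/58056
16829551/2098241
50954308/6352779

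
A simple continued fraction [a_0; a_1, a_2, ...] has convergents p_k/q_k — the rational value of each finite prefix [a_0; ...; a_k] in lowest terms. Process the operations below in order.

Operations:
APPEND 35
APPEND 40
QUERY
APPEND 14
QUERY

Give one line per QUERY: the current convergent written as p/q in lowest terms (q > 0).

1401/40
19649/561

APPEND 35: p_0 = 35·1 + 0 = 35, q_0 = 35·0 + 1 = 1 → 35/1
APPEND 40: p_1 = 40·35 + 1 = 1401, q_1 = 40·1 + 0 = 40 → 1401/40
APPEND 14: p_2 = 14·1401 + 35 = 19649, q_2 = 14·40 + 1 = 561 → 19649/561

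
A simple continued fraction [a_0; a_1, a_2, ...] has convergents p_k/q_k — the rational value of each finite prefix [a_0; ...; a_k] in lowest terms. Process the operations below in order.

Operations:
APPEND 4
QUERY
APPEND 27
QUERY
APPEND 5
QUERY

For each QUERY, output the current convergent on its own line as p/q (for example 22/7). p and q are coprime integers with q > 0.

APPEND 4: p_0 = 4·1 + 0 = 4, q_0 = 4·0 + 1 = 1 → 4/1
APPEND 27: p_1 = 27·4 + 1 = 109, q_1 = 27·1 + 0 = 27 → 109/27
APPEND 5: p_2 = 5·109 + 4 = 549, q_2 = 5·27 + 1 = 136 → 549/136

4/1
109/27
549/136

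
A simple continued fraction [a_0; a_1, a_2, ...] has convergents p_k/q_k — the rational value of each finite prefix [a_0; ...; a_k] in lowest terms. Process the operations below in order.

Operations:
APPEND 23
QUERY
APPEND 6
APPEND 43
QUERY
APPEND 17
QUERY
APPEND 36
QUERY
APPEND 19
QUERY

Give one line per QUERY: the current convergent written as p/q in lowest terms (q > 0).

APPEND 23: p_0 = 23·1 + 0 = 23, q_0 = 23·0 + 1 = 1 → 23/1
APPEND 6: p_1 = 6·23 + 1 = 139, q_1 = 6·1 + 0 = 6 → 139/6
APPEND 43: p_2 = 43·139 + 23 = 6000, q_2 = 43·6 + 1 = 259 → 6000/259
APPEND 17: p_3 = 17·6000 + 139 = 102139, q_3 = 17·259 + 6 = 4409 → 102139/4409
APPEND 36: p_4 = 36·102139 + 6000 = 3683004, q_4 = 36·4409 + 259 = 158983 → 3683004/158983
APPEND 19: p_5 = 19·3683004 + 102139 = 70079215, q_5 = 19·158983 + 4409 = 3025086 → 70079215/3025086

23/1
6000/259
102139/4409
3683004/158983
70079215/3025086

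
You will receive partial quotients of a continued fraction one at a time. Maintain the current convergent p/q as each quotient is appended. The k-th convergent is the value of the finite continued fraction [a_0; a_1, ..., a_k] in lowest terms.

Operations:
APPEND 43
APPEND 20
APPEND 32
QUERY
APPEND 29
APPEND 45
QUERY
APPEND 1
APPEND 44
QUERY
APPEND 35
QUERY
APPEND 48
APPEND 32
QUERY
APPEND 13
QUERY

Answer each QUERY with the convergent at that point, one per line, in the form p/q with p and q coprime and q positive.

27595/641
36077815/838046
1658750779/38530866
58093156196/1349436965
89342261098180/2075317602917
1164239524524527/27043940343107

APPEND 43: p_0 = 43·1 + 0 = 43, q_0 = 43·0 + 1 = 1 → 43/1
APPEND 20: p_1 = 20·43 + 1 = 861, q_1 = 20·1 + 0 = 20 → 861/20
APPEND 32: p_2 = 32·861 + 43 = 27595, q_2 = 32·20 + 1 = 641 → 27595/641
APPEND 29: p_3 = 29·27595 + 861 = 801116, q_3 = 29·641 + 20 = 18609 → 801116/18609
APPEND 45: p_4 = 45·801116 + 27595 = 36077815, q_4 = 45·18609 + 641 = 838046 → 36077815/838046
APPEND 1: p_5 = 1·36077815 + 801116 = 36878931, q_5 = 1·838046 + 18609 = 856655 → 36878931/856655
APPEND 44: p_6 = 44·36878931 + 36077815 = 1658750779, q_6 = 44·856655 + 838046 = 38530866 → 1658750779/38530866
APPEND 35: p_7 = 35·1658750779 + 36878931 = 58093156196, q_7 = 35·38530866 + 856655 = 1349436965 → 58093156196/1349436965
APPEND 48: p_8 = 48·58093156196 + 1658750779 = 2790130248187, q_8 = 48·1349436965 + 38530866 = 64811505186 → 2790130248187/64811505186
APPEND 32: p_9 = 32·2790130248187 + 58093156196 = 89342261098180, q_9 = 32·64811505186 + 1349436965 = 2075317602917 → 89342261098180/2075317602917
APPEND 13: p_10 = 13·89342261098180 + 2790130248187 = 1164239524524527, q_10 = 13·2075317602917 + 64811505186 = 27043940343107 → 1164239524524527/27043940343107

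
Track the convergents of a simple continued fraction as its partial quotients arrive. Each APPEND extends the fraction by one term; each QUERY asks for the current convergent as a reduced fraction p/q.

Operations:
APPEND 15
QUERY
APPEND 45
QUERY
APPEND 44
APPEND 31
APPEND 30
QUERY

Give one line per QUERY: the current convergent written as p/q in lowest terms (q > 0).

APPEND 15: p_0 = 15·1 + 0 = 15, q_0 = 15·0 + 1 = 1 → 15/1
APPEND 45: p_1 = 45·15 + 1 = 676, q_1 = 45·1 + 0 = 45 → 676/45
APPEND 44: p_2 = 44·676 + 15 = 29759, q_2 = 44·45 + 1 = 1981 → 29759/1981
APPEND 31: p_3 = 31·29759 + 676 = 923205, q_3 = 31·1981 + 45 = 61456 → 923205/61456
APPEND 30: p_4 = 30·923205 + 29759 = 27725909, q_4 = 30·61456 + 1981 = 1845661 → 27725909/1845661

15/1
676/45
27725909/1845661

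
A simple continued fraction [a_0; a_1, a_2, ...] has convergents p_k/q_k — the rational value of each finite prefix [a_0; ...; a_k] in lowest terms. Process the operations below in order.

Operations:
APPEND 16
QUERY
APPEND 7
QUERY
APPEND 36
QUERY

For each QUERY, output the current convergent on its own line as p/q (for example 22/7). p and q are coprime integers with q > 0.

16/1
113/7
4084/253

APPEND 16: p_0 = 16·1 + 0 = 16, q_0 = 16·0 + 1 = 1 → 16/1
APPEND 7: p_1 = 7·16 + 1 = 113, q_1 = 7·1 + 0 = 7 → 113/7
APPEND 36: p_2 = 36·113 + 16 = 4084, q_2 = 36·7 + 1 = 253 → 4084/253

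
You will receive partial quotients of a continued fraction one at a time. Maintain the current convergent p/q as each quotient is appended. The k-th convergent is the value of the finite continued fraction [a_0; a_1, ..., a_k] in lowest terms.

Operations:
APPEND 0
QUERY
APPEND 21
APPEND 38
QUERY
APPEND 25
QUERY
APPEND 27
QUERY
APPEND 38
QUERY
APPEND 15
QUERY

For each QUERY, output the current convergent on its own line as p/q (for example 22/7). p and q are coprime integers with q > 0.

APPEND 0: p_0 = 0·1 + 0 = 0, q_0 = 0·0 + 1 = 1 → 0/1
APPEND 21: p_1 = 21·0 + 1 = 1, q_1 = 21·1 + 0 = 21 → 1/21
APPEND 38: p_2 = 38·1 + 0 = 38, q_2 = 38·21 + 1 = 799 → 38/799
APPEND 25: p_3 = 25·38 + 1 = 951, q_3 = 25·799 + 21 = 19996 → 951/19996
APPEND 27: p_4 = 27·951 + 38 = 25715, q_4 = 27·19996 + 799 = 540691 → 25715/540691
APPEND 38: p_5 = 38·25715 + 951 = 978121, q_5 = 38·540691 + 19996 = 20566254 → 978121/20566254
APPEND 15: p_6 = 15·978121 + 25715 = 14697530, q_6 = 15·20566254 + 540691 = 309034501 → 14697530/309034501

0/1
38/799
951/19996
25715/540691
978121/20566254
14697530/309034501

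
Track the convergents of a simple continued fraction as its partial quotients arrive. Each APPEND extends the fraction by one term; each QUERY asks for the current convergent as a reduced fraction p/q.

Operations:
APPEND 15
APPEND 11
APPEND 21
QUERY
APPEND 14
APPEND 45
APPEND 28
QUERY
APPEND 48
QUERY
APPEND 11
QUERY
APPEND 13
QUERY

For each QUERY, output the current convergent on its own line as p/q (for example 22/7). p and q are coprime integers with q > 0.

3501/232
62114008/4116095
2983688985/197719447
32882692843/2179030012
430458695944/28525109603

APPEND 15: p_0 = 15·1 + 0 = 15, q_0 = 15·0 + 1 = 1 → 15/1
APPEND 11: p_1 = 11·15 + 1 = 166, q_1 = 11·1 + 0 = 11 → 166/11
APPEND 21: p_2 = 21·166 + 15 = 3501, q_2 = 21·11 + 1 = 232 → 3501/232
APPEND 14: p_3 = 14·3501 + 166 = 49180, q_3 = 14·232 + 11 = 3259 → 49180/3259
APPEND 45: p_4 = 45·49180 + 3501 = 2216601, q_4 = 45·3259 + 232 = 146887 → 2216601/146887
APPEND 28: p_5 = 28·2216601 + 49180 = 62114008, q_5 = 28·146887 + 3259 = 4116095 → 62114008/4116095
APPEND 48: p_6 = 48·62114008 + 2216601 = 2983688985, q_6 = 48·4116095 + 146887 = 197719447 → 2983688985/197719447
APPEND 11: p_7 = 11·2983688985 + 62114008 = 32882692843, q_7 = 11·197719447 + 4116095 = 2179030012 → 32882692843/2179030012
APPEND 13: p_8 = 13·32882692843 + 2983688985 = 430458695944, q_8 = 13·2179030012 + 197719447 = 28525109603 → 430458695944/28525109603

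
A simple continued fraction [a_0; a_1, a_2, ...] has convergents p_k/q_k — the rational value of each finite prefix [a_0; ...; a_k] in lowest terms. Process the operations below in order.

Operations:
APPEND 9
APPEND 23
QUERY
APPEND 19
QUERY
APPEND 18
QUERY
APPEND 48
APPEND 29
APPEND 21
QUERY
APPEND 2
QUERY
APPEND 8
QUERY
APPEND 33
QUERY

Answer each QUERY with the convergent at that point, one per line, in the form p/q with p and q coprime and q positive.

APPEND 9: p_0 = 9·1 + 0 = 9, q_0 = 9·0 + 1 = 1 → 9/1
APPEND 23: p_1 = 23·9 + 1 = 208, q_1 = 23·1 + 0 = 23 → 208/23
APPEND 19: p_2 = 19·208 + 9 = 3961, q_2 = 19·23 + 1 = 438 → 3961/438
APPEND 18: p_3 = 18·3961 + 208 = 71506, q_3 = 18·438 + 23 = 7907 → 71506/7907
APPEND 48: p_4 = 48·71506 + 3961 = 3436249, q_4 = 48·7907 + 438 = 379974 → 3436249/379974
APPEND 29: p_5 = 29·3436249 + 71506 = 99722727, q_5 = 29·379974 + 7907 = 11027153 → 99722727/11027153
APPEND 21: p_6 = 21·99722727 + 3436249 = 2097613516, q_6 = 21·11027153 + 379974 = 231950187 → 2097613516/231950187
APPEND 2: p_7 = 2·2097613516 + 99722727 = 4294949759, q_7 = 2·231950187 + 11027153 = 474927527 → 4294949759/474927527
APPEND 8: p_8 = 8·4294949759 + 2097613516 = 36457211588, q_8 = 8·474927527 + 231950187 = 4031370403 → 36457211588/4031370403
APPEND 33: p_9 = 33·36457211588 + 4294949759 = 1207382932163, q_9 = 33·4031370403 + 474927527 = 133510150826 → 1207382932163/133510150826

208/23
3961/438
71506/7907
2097613516/231950187
4294949759/474927527
36457211588/4031370403
1207382932163/133510150826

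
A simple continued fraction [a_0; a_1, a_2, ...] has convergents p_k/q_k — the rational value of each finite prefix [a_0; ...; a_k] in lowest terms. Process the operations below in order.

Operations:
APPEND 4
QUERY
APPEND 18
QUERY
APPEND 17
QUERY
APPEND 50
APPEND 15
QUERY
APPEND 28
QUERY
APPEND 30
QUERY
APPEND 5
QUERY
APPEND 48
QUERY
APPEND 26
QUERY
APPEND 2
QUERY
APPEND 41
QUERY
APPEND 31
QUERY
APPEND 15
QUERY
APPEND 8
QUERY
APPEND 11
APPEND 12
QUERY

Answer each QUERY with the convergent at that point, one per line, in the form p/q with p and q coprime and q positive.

APPEND 4: p_0 = 4·1 + 0 = 4, q_0 = 4·0 + 1 = 1 → 4/1
APPEND 18: p_1 = 18·4 + 1 = 73, q_1 = 18·1 + 0 = 18 → 73/18
APPEND 17: p_2 = 17·73 + 4 = 1245, q_2 = 17·18 + 1 = 307 → 1245/307
APPEND 50: p_3 = 50·1245 + 73 = 62323, q_3 = 50·307 + 18 = 15368 → 62323/15368
APPEND 15: p_4 = 15·62323 + 1245 = 936090, q_4 = 15·15368 + 307 = 230827 → 936090/230827
APPEND 28: p_5 = 28·936090 + 62323 = 26272843, q_5 = 28·230827 + 15368 = 6478524 → 26272843/6478524
APPEND 30: p_6 = 30·26272843 + 936090 = 789121380, q_6 = 30·6478524 + 230827 = 194586547 → 789121380/194586547
APPEND 5: p_7 = 5·789121380 + 26272843 = 3971879743, q_7 = 5·194586547 + 6478524 = 979411259 → 3971879743/979411259
APPEND 48: p_8 = 48·3971879743 + 789121380 = 191439349044, q_8 = 48·979411259 + 194586547 = 47206326979 → 191439349044/47206326979
APPEND 26: p_9 = 26·191439349044 + 3971879743 = 4981394954887, q_9 = 26·47206326979 + 979411259 = 1228343912713 → 4981394954887/1228343912713
APPEND 2: p_10 = 2·4981394954887 + 191439349044 = 10154229258818, q_10 = 2·1228343912713 + 47206326979 = 2503894152405 → 10154229258818/2503894152405
APPEND 41: p_11 = 41·10154229258818 + 4981394954887 = 421304794566425, q_11 = 41·2503894152405 + 1228343912713 = 103888004161318 → 421304794566425/103888004161318
APPEND 31: p_12 = 31·421304794566425 + 10154229258818 = 13070602860817993, q_12 = 31·103888004161318 + 2503894152405 = 3223032023153263 → 13070602860817993/3223032023153263
APPEND 15: p_13 = 15·13070602860817993 + 421304794566425 = 196480347706836320, q_13 = 15·3223032023153263 + 103888004161318 = 48449368351460263 → 196480347706836320/48449368351460263
APPEND 8: p_14 = 8·196480347706836320 + 13070602860817993 = 1584913384515508553, q_14 = 8·48449368351460263 + 3223032023153263 = 390817978834835367 → 1584913384515508553/390817978834835367
APPEND 11: p_15 = 11·1584913384515508553 + 196480347706836320 = 17630527577377430403, q_15 = 11·390817978834835367 + 48449368351460263 = 4347447135534649300 → 17630527577377430403/4347447135534649300
APPEND 12: p_16 = 12·17630527577377430403 + 1584913384515508553 = 213151244313044673389, q_16 = 12·4347447135534649300 + 390817978834835367 = 52560183605250626967 → 213151244313044673389/52560183605250626967

4/1
73/18
1245/307
936090/230827
26272843/6478524
789121380/194586547
3971879743/979411259
191439349044/47206326979
4981394954887/1228343912713
10154229258818/2503894152405
421304794566425/103888004161318
13070602860817993/3223032023153263
196480347706836320/48449368351460263
1584913384515508553/390817978834835367
213151244313044673389/52560183605250626967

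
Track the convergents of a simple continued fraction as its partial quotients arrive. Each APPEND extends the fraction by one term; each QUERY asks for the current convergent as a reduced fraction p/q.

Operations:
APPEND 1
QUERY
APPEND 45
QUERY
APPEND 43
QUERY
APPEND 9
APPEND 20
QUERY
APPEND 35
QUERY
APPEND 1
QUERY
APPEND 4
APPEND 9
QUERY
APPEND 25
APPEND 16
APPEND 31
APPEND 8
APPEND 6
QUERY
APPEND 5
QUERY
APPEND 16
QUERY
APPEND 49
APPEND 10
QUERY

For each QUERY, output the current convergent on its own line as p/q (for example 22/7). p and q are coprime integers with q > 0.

1/1
46/45
1979/1936
359119/351316
12587022/12313529
12946141/12664845
592290415/579421026
364499772697364/356579858333641
1882013898588467/1841121173751207
30476722150112836/29814518638352953
14982890714691287146/14657339863168811993

APPEND 1: p_0 = 1·1 + 0 = 1, q_0 = 1·0 + 1 = 1 → 1/1
APPEND 45: p_1 = 45·1 + 1 = 46, q_1 = 45·1 + 0 = 45 → 46/45
APPEND 43: p_2 = 43·46 + 1 = 1979, q_2 = 43·45 + 1 = 1936 → 1979/1936
APPEND 9: p_3 = 9·1979 + 46 = 17857, q_3 = 9·1936 + 45 = 17469 → 17857/17469
APPEND 20: p_4 = 20·17857 + 1979 = 359119, q_4 = 20·17469 + 1936 = 351316 → 359119/351316
APPEND 35: p_5 = 35·359119 + 17857 = 12587022, q_5 = 35·351316 + 17469 = 12313529 → 12587022/12313529
APPEND 1: p_6 = 1·12587022 + 359119 = 12946141, q_6 = 1·12313529 + 351316 = 12664845 → 12946141/12664845
APPEND 4: p_7 = 4·12946141 + 12587022 = 64371586, q_7 = 4·12664845 + 12313529 = 62972909 → 64371586/62972909
APPEND 9: p_8 = 9·64371586 + 12946141 = 592290415, q_8 = 9·62972909 + 12664845 = 579421026 → 592290415/579421026
APPEND 25: p_9 = 25·592290415 + 64371586 = 14871631961, q_9 = 25·579421026 + 62972909 = 14548498559 → 14871631961/14548498559
APPEND 16: p_10 = 16·14871631961 + 592290415 = 238538401791, q_10 = 16·14548498559 + 579421026 = 233355397970 → 238538401791/233355397970
APPEND 31: p_11 = 31·238538401791 + 14871631961 = 7409562087482, q_11 = 31·233355397970 + 14548498559 = 7248565835629 → 7409562087482/7248565835629
APPEND 8: p_12 = 8·7409562087482 + 238538401791 = 59515035101647, q_12 = 8·7248565835629 + 233355397970 = 58221882083002 → 59515035101647/58221882083002
APPEND 6: p_13 = 6·59515035101647 + 7409562087482 = 364499772697364, q_13 = 6·58221882083002 + 7248565835629 = 356579858333641 → 364499772697364/356579858333641
APPEND 5: p_14 = 5·364499772697364 + 59515035101647 = 1882013898588467, q_14 = 5·356579858333641 + 58221882083002 = 1841121173751207 → 1882013898588467/1841121173751207
APPEND 16: p_15 = 16·1882013898588467 + 364499772697364 = 30476722150112836, q_15 = 16·1841121173751207 + 356579858333641 = 29814518638352953 → 30476722150112836/29814518638352953
APPEND 49: p_16 = 49·30476722150112836 + 1882013898588467 = 1495241399254117431, q_16 = 49·29814518638352953 + 1841121173751207 = 1462752534453045904 → 1495241399254117431/1462752534453045904
APPEND 10: p_17 = 10·1495241399254117431 + 30476722150112836 = 14982890714691287146, q_17 = 10·1462752534453045904 + 29814518638352953 = 14657339863168811993 → 14982890714691287146/14657339863168811993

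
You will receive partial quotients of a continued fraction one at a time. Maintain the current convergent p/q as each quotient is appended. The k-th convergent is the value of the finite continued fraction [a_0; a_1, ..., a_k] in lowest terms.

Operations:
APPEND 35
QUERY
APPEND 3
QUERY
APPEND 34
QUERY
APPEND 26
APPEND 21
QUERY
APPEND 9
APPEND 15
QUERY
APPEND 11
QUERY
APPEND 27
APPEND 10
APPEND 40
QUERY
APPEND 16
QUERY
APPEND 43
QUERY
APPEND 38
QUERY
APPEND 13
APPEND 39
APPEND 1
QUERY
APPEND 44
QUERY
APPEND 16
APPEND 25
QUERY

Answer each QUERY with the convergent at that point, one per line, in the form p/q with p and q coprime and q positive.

35/1
106/3
3639/103
1992759/56404
272436024/7711159
3014825815/85333066
32871358977229/930406602981
526761485791769/14909708020172
22683615248023296/642047851470377
862504140910677017/24412728063894498
450272002024383657697/12744713235347848538
20251004853650177771848/573194088077971085359
8131909746364330877953473/230169447150150101442409

APPEND 35: p_0 = 35·1 + 0 = 35, q_0 = 35·0 + 1 = 1 → 35/1
APPEND 3: p_1 = 3·35 + 1 = 106, q_1 = 3·1 + 0 = 3 → 106/3
APPEND 34: p_2 = 34·106 + 35 = 3639, q_2 = 34·3 + 1 = 103 → 3639/103
APPEND 26: p_3 = 26·3639 + 106 = 94720, q_3 = 26·103 + 3 = 2681 → 94720/2681
APPEND 21: p_4 = 21·94720 + 3639 = 1992759, q_4 = 21·2681 + 103 = 56404 → 1992759/56404
APPEND 9: p_5 = 9·1992759 + 94720 = 18029551, q_5 = 9·56404 + 2681 = 510317 → 18029551/510317
APPEND 15: p_6 = 15·18029551 + 1992759 = 272436024, q_6 = 15·510317 + 56404 = 7711159 → 272436024/7711159
APPEND 11: p_7 = 11·272436024 + 18029551 = 3014825815, q_7 = 11·7711159 + 510317 = 85333066 → 3014825815/85333066
APPEND 27: p_8 = 27·3014825815 + 272436024 = 81672733029, q_8 = 27·85333066 + 7711159 = 2311703941 → 81672733029/2311703941
APPEND 10: p_9 = 10·81672733029 + 3014825815 = 819742156105, q_9 = 10·2311703941 + 85333066 = 23202372476 → 819742156105/23202372476
APPEND 40: p_10 = 40·819742156105 + 81672733029 = 32871358977229, q_10 = 40·23202372476 + 2311703941 = 930406602981 → 32871358977229/930406602981
APPEND 16: p_11 = 16·32871358977229 + 819742156105 = 526761485791769, q_11 = 16·930406602981 + 23202372476 = 14909708020172 → 526761485791769/14909708020172
APPEND 43: p_12 = 43·526761485791769 + 32871358977229 = 22683615248023296, q_12 = 43·14909708020172 + 930406602981 = 642047851470377 → 22683615248023296/642047851470377
APPEND 38: p_13 = 38·22683615248023296 + 526761485791769 = 862504140910677017, q_13 = 38·642047851470377 + 14909708020172 = 24412728063894498 → 862504140910677017/24412728063894498
APPEND 13: p_14 = 13·862504140910677017 + 22683615248023296 = 11235237447086824517, q_14 = 13·24412728063894498 + 642047851470377 = 318007512682098851 → 11235237447086824517/318007512682098851
APPEND 39: p_15 = 39·11235237447086824517 + 862504140910677017 = 439036764577296833180, q_15 = 39·318007512682098851 + 24412728063894498 = 12426705722665749687 → 439036764577296833180/12426705722665749687
APPEND 1: p_16 = 1·439036764577296833180 + 11235237447086824517 = 450272002024383657697, q_16 = 1·12426705722665749687 + 318007512682098851 = 12744713235347848538 → 450272002024383657697/12744713235347848538
APPEND 44: p_17 = 44·450272002024383657697 + 439036764577296833180 = 20251004853650177771848, q_17 = 44·12744713235347848538 + 12426705722665749687 = 573194088077971085359 → 20251004853650177771848/573194088077971085359
APPEND 16: p_18 = 16·20251004853650177771848 + 450272002024383657697 = 324466349660427228007265, q_18 = 16·573194088077971085359 + 12744713235347848538 = 9183850122482885214282 → 324466349660427228007265/9183850122482885214282
APPEND 25: p_19 = 25·324466349660427228007265 + 20251004853650177771848 = 8131909746364330877953473, q_19 = 25·9183850122482885214282 + 573194088077971085359 = 230169447150150101442409 → 8131909746364330877953473/230169447150150101442409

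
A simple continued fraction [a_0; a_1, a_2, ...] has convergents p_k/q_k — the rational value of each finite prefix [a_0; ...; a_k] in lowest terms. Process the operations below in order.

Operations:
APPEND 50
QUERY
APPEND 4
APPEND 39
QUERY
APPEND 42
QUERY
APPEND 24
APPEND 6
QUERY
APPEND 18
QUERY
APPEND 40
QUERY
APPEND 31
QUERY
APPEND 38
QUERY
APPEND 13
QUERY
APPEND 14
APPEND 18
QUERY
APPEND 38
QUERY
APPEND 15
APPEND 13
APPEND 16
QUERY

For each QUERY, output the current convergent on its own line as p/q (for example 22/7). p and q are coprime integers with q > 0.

APPEND 50: p_0 = 50·1 + 0 = 50, q_0 = 50·0 + 1 = 1 → 50/1
APPEND 4: p_1 = 4·50 + 1 = 201, q_1 = 4·1 + 0 = 4 → 201/4
APPEND 39: p_2 = 39·201 + 50 = 7889, q_2 = 39·4 + 1 = 157 → 7889/157
APPEND 42: p_3 = 42·7889 + 201 = 331539, q_3 = 42·157 + 4 = 6598 → 331539/6598
APPEND 24: p_4 = 24·331539 + 7889 = 7964825, q_4 = 24·6598 + 157 = 158509 → 7964825/158509
APPEND 6: p_5 = 6·7964825 + 331539 = 48120489, q_5 = 6·158509 + 6598 = 957652 → 48120489/957652
APPEND 18: p_6 = 18·48120489 + 7964825 = 874133627, q_6 = 18·957652 + 158509 = 17396245 → 874133627/17396245
APPEND 40: p_7 = 40·874133627 + 48120489 = 35013465569, q_7 = 40·17396245 + 957652 = 696807452 → 35013465569/696807452
APPEND 31: p_8 = 31·35013465569 + 874133627 = 1086291566266, q_8 = 31·696807452 + 17396245 = 21618427257 → 1086291566266/21618427257
APPEND 38: p_9 = 38·1086291566266 + 35013465569 = 41314092983677, q_9 = 38·21618427257 + 696807452 = 822197043218 → 41314092983677/822197043218
APPEND 13: p_10 = 13·41314092983677 + 1086291566266 = 538169500354067, q_10 = 13·822197043218 + 21618427257 = 10710179989091 → 538169500354067/10710179989091
APPEND 14: p_11 = 14·538169500354067 + 41314092983677 = 7575687097940615, q_11 = 14·10710179989091 + 822197043218 = 150764716890492 → 7575687097940615/150764716890492
APPEND 18: p_12 = 18·7575687097940615 + 538169500354067 = 136900537263285137, q_12 = 18·150764716890492 + 10710179989091 = 2724475084017947 → 136900537263285137/2724475084017947
APPEND 38: p_13 = 38·136900537263285137 + 7575687097940615 = 5209796103102775821, q_13 = 38·2724475084017947 + 150764716890492 = 103680817909572478 → 5209796103102775821/103680817909572478
APPEND 15: p_14 = 15·5209796103102775821 + 136900537263285137 = 78283842083804922452, q_14 = 15·103680817909572478 + 2724475084017947 = 1557936743727605117 → 78283842083804922452/1557936743727605117
APPEND 13: p_15 = 13·78283842083804922452 + 5209796103102775821 = 1022899743192566767697, q_15 = 13·1557936743727605117 + 103680817909572478 = 20356858486368438999 → 1022899743192566767697/20356858486368438999
APPEND 16: p_16 = 16·1022899743192566767697 + 78283842083804922452 = 16444679733164873205604, q_16 = 16·20356858486368438999 + 1557936743727605117 = 327267672525622629101 → 16444679733164873205604/327267672525622629101

50/1
7889/157
331539/6598
48120489/957652
874133627/17396245
35013465569/696807452
1086291566266/21618427257
41314092983677/822197043218
538169500354067/10710179989091
136900537263285137/2724475084017947
5209796103102775821/103680817909572478
16444679733164873205604/327267672525622629101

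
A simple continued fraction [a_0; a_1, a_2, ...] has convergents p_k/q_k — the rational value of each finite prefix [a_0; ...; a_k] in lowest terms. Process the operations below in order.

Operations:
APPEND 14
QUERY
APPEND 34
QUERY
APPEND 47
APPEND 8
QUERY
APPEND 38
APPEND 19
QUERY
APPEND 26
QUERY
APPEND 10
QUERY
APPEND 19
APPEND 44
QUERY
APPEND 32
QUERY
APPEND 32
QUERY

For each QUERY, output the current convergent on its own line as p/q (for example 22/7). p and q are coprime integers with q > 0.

APPEND 14: p_0 = 14·1 + 0 = 14, q_0 = 14·0 + 1 = 1 → 14/1
APPEND 34: p_1 = 34·14 + 1 = 477, q_1 = 34·1 + 0 = 34 → 477/34
APPEND 47: p_2 = 47·477 + 14 = 22433, q_2 = 47·34 + 1 = 1599 → 22433/1599
APPEND 8: p_3 = 8·22433 + 477 = 179941, q_3 = 8·1599 + 34 = 12826 → 179941/12826
APPEND 38: p_4 = 38·179941 + 22433 = 6860191, q_4 = 38·12826 + 1599 = 488987 → 6860191/488987
APPEND 19: p_5 = 19·6860191 + 179941 = 130523570, q_5 = 19·488987 + 12826 = 9303579 → 130523570/9303579
APPEND 26: p_6 = 26·130523570 + 6860191 = 3400473011, q_6 = 26·9303579 + 488987 = 242382041 → 3400473011/242382041
APPEND 10: p_7 = 10·3400473011 + 130523570 = 34135253680, q_7 = 10·242382041 + 9303579 = 2433123989 → 34135253680/2433123989
APPEND 19: p_8 = 19·34135253680 + 3400473011 = 651970292931, q_8 = 19·2433123989 + 242382041 = 46471737832 → 651970292931/46471737832
APPEND 44: p_9 = 44·651970292931 + 34135253680 = 28720828142644, q_9 = 44·46471737832 + 2433123989 = 2047189588597 → 28720828142644/2047189588597
APPEND 32: p_10 = 32·28720828142644 + 651970292931 = 919718470857539, q_10 = 32·2047189588597 + 46471737832 = 65556538572936 → 919718470857539/65556538572936
APPEND 32: p_11 = 32·919718470857539 + 28720828142644 = 29459711895583892, q_11 = 32·65556538572936 + 2047189588597 = 2099856423922549 → 29459711895583892/2099856423922549

14/1
477/34
179941/12826
130523570/9303579
3400473011/242382041
34135253680/2433123989
28720828142644/2047189588597
919718470857539/65556538572936
29459711895583892/2099856423922549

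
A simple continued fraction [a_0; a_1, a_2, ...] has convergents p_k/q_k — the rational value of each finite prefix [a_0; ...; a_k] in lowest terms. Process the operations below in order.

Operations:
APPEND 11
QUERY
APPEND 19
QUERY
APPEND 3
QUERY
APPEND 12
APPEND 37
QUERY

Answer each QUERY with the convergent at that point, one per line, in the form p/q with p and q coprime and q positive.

11/1
210/19
641/58
293015/26513

APPEND 11: p_0 = 11·1 + 0 = 11, q_0 = 11·0 + 1 = 1 → 11/1
APPEND 19: p_1 = 19·11 + 1 = 210, q_1 = 19·1 + 0 = 19 → 210/19
APPEND 3: p_2 = 3·210 + 11 = 641, q_2 = 3·19 + 1 = 58 → 641/58
APPEND 12: p_3 = 12·641 + 210 = 7902, q_3 = 12·58 + 19 = 715 → 7902/715
APPEND 37: p_4 = 37·7902 + 641 = 293015, q_4 = 37·715 + 58 = 26513 → 293015/26513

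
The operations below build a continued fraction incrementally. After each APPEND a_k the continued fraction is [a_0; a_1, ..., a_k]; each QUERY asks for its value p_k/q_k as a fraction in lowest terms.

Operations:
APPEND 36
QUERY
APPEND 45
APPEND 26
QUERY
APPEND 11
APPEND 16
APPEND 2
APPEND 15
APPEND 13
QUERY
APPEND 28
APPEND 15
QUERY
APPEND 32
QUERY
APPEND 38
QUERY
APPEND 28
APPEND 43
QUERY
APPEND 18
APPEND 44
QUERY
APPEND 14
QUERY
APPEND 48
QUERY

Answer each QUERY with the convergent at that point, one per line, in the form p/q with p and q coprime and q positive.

36/1
42182/1171
3125582858/86768231
1319458998143/36629047556
42310443501595/1174565673747
1609116312058753/44670124649942
1940804505101365950/53878006527151231
1541042265501353652226/42780344450489299595
21609571295677956864943/599895878362394788611
1038800464458043283169490/28837782505845439152923

APPEND 36: p_0 = 36·1 + 0 = 36, q_0 = 36·0 + 1 = 1 → 36/1
APPEND 45: p_1 = 45·36 + 1 = 1621, q_1 = 45·1 + 0 = 45 → 1621/45
APPEND 26: p_2 = 26·1621 + 36 = 42182, q_2 = 26·45 + 1 = 1171 → 42182/1171
APPEND 11: p_3 = 11·42182 + 1621 = 465623, q_3 = 11·1171 + 45 = 12926 → 465623/12926
APPEND 16: p_4 = 16·465623 + 42182 = 7492150, q_4 = 16·12926 + 1171 = 207987 → 7492150/207987
APPEND 2: p_5 = 2·7492150 + 465623 = 15449923, q_5 = 2·207987 + 12926 = 428900 → 15449923/428900
APPEND 15: p_6 = 15·15449923 + 7492150 = 239240995, q_6 = 15·428900 + 207987 = 6641487 → 239240995/6641487
APPEND 13: p_7 = 13·239240995 + 15449923 = 3125582858, q_7 = 13·6641487 + 428900 = 86768231 → 3125582858/86768231
APPEND 28: p_8 = 28·3125582858 + 239240995 = 87755561019, q_8 = 28·86768231 + 6641487 = 2436151955 → 87755561019/2436151955
APPEND 15: p_9 = 15·87755561019 + 3125582858 = 1319458998143, q_9 = 15·2436151955 + 86768231 = 36629047556 → 1319458998143/36629047556
APPEND 32: p_10 = 32·1319458998143 + 87755561019 = 42310443501595, q_10 = 32·36629047556 + 2436151955 = 1174565673747 → 42310443501595/1174565673747
APPEND 38: p_11 = 38·42310443501595 + 1319458998143 = 1609116312058753, q_11 = 38·1174565673747 + 36629047556 = 44670124649942 → 1609116312058753/44670124649942
APPEND 28: p_12 = 28·1609116312058753 + 42310443501595 = 45097567181146679, q_12 = 28·44670124649942 + 1174565673747 = 1251938055872123 → 45097567181146679/1251938055872123
APPEND 43: p_13 = 43·45097567181146679 + 1609116312058753 = 1940804505101365950, q_13 = 43·1251938055872123 + 44670124649942 = 53878006527151231 → 1940804505101365950/53878006527151231
APPEND 18: p_14 = 18·1940804505101365950 + 45097567181146679 = 34979578659005733779, q_14 = 18·53878006527151231 + 1251938055872123 = 971056055544594281 → 34979578659005733779/971056055544594281
APPEND 44: p_15 = 44·34979578659005733779 + 1940804505101365950 = 1541042265501353652226, q_15 = 44·971056055544594281 + 53878006527151231 = 42780344450489299595 → 1541042265501353652226/42780344450489299595
APPEND 14: p_16 = 14·1541042265501353652226 + 34979578659005733779 = 21609571295677956864943, q_16 = 14·42780344450489299595 + 971056055544594281 = 599895878362394788611 → 21609571295677956864943/599895878362394788611
APPEND 48: p_17 = 48·21609571295677956864943 + 1541042265501353652226 = 1038800464458043283169490, q_17 = 48·599895878362394788611 + 42780344450489299595 = 28837782505845439152923 → 1038800464458043283169490/28837782505845439152923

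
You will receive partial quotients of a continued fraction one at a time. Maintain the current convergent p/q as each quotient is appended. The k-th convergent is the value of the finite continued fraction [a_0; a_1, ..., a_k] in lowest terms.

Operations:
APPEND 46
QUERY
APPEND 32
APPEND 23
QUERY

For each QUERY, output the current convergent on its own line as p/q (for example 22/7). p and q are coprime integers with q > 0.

APPEND 46: p_0 = 46·1 + 0 = 46, q_0 = 46·0 + 1 = 1 → 46/1
APPEND 32: p_1 = 32·46 + 1 = 1473, q_1 = 32·1 + 0 = 32 → 1473/32
APPEND 23: p_2 = 23·1473 + 46 = 33925, q_2 = 23·32 + 1 = 737 → 33925/737

46/1
33925/737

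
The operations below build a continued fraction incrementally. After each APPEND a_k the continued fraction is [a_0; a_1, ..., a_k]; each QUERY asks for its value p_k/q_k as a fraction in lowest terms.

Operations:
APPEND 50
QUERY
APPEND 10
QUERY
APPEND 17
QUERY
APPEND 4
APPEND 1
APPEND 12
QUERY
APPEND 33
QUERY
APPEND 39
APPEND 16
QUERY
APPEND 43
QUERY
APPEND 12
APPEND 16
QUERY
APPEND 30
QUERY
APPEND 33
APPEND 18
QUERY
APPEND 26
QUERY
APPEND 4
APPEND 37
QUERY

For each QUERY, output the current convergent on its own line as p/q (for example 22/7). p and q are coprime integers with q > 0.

50/1
501/10
8567/171
554801/11074
18351769/366307
11478732441/229119059
494301768755/9866416584
95583901088771/1907884305656
2873460132620631/57355155287747
1711429289128873323/34160659313711273
44592081285628275992/890071770165294405
6707542995256381435759/133884638149236183446

APPEND 50: p_0 = 50·1 + 0 = 50, q_0 = 50·0 + 1 = 1 → 50/1
APPEND 10: p_1 = 10·50 + 1 = 501, q_1 = 10·1 + 0 = 10 → 501/10
APPEND 17: p_2 = 17·501 + 50 = 8567, q_2 = 17·10 + 1 = 171 → 8567/171
APPEND 4: p_3 = 4·8567 + 501 = 34769, q_3 = 4·171 + 10 = 694 → 34769/694
APPEND 1: p_4 = 1·34769 + 8567 = 43336, q_4 = 1·694 + 171 = 865 → 43336/865
APPEND 12: p_5 = 12·43336 + 34769 = 554801, q_5 = 12·865 + 694 = 11074 → 554801/11074
APPEND 33: p_6 = 33·554801 + 43336 = 18351769, q_6 = 33·11074 + 865 = 366307 → 18351769/366307
APPEND 39: p_7 = 39·18351769 + 554801 = 716273792, q_7 = 39·366307 + 11074 = 14297047 → 716273792/14297047
APPEND 16: p_8 = 16·716273792 + 18351769 = 11478732441, q_8 = 16·14297047 + 366307 = 229119059 → 11478732441/229119059
APPEND 43: p_9 = 43·11478732441 + 716273792 = 494301768755, q_9 = 43·229119059 + 14297047 = 9866416584 → 494301768755/9866416584
APPEND 12: p_10 = 12·494301768755 + 11478732441 = 5943099957501, q_10 = 12·9866416584 + 229119059 = 118626118067 → 5943099957501/118626118067
APPEND 16: p_11 = 16·5943099957501 + 494301768755 = 95583901088771, q_11 = 16·118626118067 + 9866416584 = 1907884305656 → 95583901088771/1907884305656
APPEND 30: p_12 = 30·95583901088771 + 5943099957501 = 2873460132620631, q_12 = 30·1907884305656 + 118626118067 = 57355155287747 → 2873460132620631/57355155287747
APPEND 33: p_13 = 33·2873460132620631 + 95583901088771 = 94919768277569594, q_13 = 33·57355155287747 + 1907884305656 = 1894628008801307 → 94919768277569594/1894628008801307
APPEND 18: p_14 = 18·94919768277569594 + 2873460132620631 = 1711429289128873323, q_14 = 18·1894628008801307 + 57355155287747 = 34160659313711273 → 1711429289128873323/34160659313711273
APPEND 26: p_15 = 26·1711429289128873323 + 94919768277569594 = 44592081285628275992, q_15 = 26·34160659313711273 + 1894628008801307 = 890071770165294405 → 44592081285628275992/890071770165294405
APPEND 4: p_16 = 4·44592081285628275992 + 1711429289128873323 = 180079754431641977291, q_16 = 4·890071770165294405 + 34160659313711273 = 3594447739974888893 → 180079754431641977291/3594447739974888893
APPEND 37: p_17 = 37·180079754431641977291 + 44592081285628275992 = 6707542995256381435759, q_17 = 37·3594447739974888893 + 890071770165294405 = 133884638149236183446 → 6707542995256381435759/133884638149236183446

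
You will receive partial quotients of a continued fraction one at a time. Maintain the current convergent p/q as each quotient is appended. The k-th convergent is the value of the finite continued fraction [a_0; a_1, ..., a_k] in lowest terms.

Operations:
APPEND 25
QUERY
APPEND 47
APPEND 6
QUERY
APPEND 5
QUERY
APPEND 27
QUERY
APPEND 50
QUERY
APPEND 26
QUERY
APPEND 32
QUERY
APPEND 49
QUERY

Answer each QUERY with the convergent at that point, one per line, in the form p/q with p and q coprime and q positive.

25/1
7081/283
36581/1462
994768/39757
49774981/1989312
1295144274/51761869
41494391749/1658369120
2034520339975/81311848749

APPEND 25: p_0 = 25·1 + 0 = 25, q_0 = 25·0 + 1 = 1 → 25/1
APPEND 47: p_1 = 47·25 + 1 = 1176, q_1 = 47·1 + 0 = 47 → 1176/47
APPEND 6: p_2 = 6·1176 + 25 = 7081, q_2 = 6·47 + 1 = 283 → 7081/283
APPEND 5: p_3 = 5·7081 + 1176 = 36581, q_3 = 5·283 + 47 = 1462 → 36581/1462
APPEND 27: p_4 = 27·36581 + 7081 = 994768, q_4 = 27·1462 + 283 = 39757 → 994768/39757
APPEND 50: p_5 = 50·994768 + 36581 = 49774981, q_5 = 50·39757 + 1462 = 1989312 → 49774981/1989312
APPEND 26: p_6 = 26·49774981 + 994768 = 1295144274, q_6 = 26·1989312 + 39757 = 51761869 → 1295144274/51761869
APPEND 32: p_7 = 32·1295144274 + 49774981 = 41494391749, q_7 = 32·51761869 + 1989312 = 1658369120 → 41494391749/1658369120
APPEND 49: p_8 = 49·41494391749 + 1295144274 = 2034520339975, q_8 = 49·1658369120 + 51761869 = 81311848749 → 2034520339975/81311848749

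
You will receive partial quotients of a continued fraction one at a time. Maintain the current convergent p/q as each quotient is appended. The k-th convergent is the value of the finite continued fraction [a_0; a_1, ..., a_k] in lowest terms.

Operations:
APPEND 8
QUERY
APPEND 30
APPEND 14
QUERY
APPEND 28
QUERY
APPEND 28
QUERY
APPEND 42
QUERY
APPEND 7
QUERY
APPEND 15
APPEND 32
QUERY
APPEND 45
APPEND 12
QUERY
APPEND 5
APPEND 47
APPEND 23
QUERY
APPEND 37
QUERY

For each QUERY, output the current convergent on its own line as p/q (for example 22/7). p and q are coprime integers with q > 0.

APPEND 8: p_0 = 8·1 + 0 = 8, q_0 = 8·0 + 1 = 1 → 8/1
APPEND 30: p_1 = 30·8 + 1 = 241, q_1 = 30·1 + 0 = 30 → 241/30
APPEND 14: p_2 = 14·241 + 8 = 3382, q_2 = 14·30 + 1 = 421 → 3382/421
APPEND 28: p_3 = 28·3382 + 241 = 94937, q_3 = 28·421 + 30 = 11818 → 94937/11818
APPEND 28: p_4 = 28·94937 + 3382 = 2661618, q_4 = 28·11818 + 421 = 331325 → 2661618/331325
APPEND 42: p_5 = 42·2661618 + 94937 = 111882893, q_5 = 42·331325 + 11818 = 13927468 → 111882893/13927468
APPEND 7: p_6 = 7·111882893 + 2661618 = 785841869, q_6 = 7·13927468 + 331325 = 97823601 → 785841869/97823601
APPEND 15: p_7 = 15·785841869 + 111882893 = 11899510928, q_7 = 15·97823601 + 13927468 = 1481281483 → 11899510928/1481281483
APPEND 32: p_8 = 32·11899510928 + 785841869 = 381570191565, q_8 = 32·1481281483 + 97823601 = 47498831057 → 381570191565/47498831057
APPEND 45: p_9 = 45·381570191565 + 11899510928 = 17182558131353, q_9 = 45·47498831057 + 1481281483 = 2138928679048 → 17182558131353/2138928679048
APPEND 12: p_10 = 12·17182558131353 + 381570191565 = 206572267767801, q_10 = 12·2138928679048 + 47498831057 = 25714642979633 → 206572267767801/25714642979633
APPEND 5: p_11 = 5·206572267767801 + 17182558131353 = 1050043896970358, q_11 = 5·25714642979633 + 2138928679048 = 130712143577213 → 1050043896970358/130712143577213
APPEND 47: p_12 = 47·1050043896970358 + 206572267767801 = 49558635425374627, q_12 = 47·130712143577213 + 25714642979633 = 6169185391108644 → 49558635425374627/6169185391108644
APPEND 23: p_13 = 23·49558635425374627 + 1050043896970358 = 1140898658680586779, q_13 = 23·6169185391108644 + 130712143577213 = 142021976139076025 → 1140898658680586779/142021976139076025
APPEND 37: p_14 = 37·1140898658680586779 + 49558635425374627 = 42262809006607085450, q_14 = 37·142021976139076025 + 6169185391108644 = 5260982302536921569 → 42262809006607085450/5260982302536921569

8/1
3382/421
94937/11818
2661618/331325
111882893/13927468
785841869/97823601
381570191565/47498831057
206572267767801/25714642979633
1140898658680586779/142021976139076025
42262809006607085450/5260982302536921569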